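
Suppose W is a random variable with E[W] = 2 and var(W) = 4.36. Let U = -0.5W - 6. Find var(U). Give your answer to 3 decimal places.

var(-0.5W - 6) = (-0.5)²·var(W) = 0.25·4.36 = 1.09

1.090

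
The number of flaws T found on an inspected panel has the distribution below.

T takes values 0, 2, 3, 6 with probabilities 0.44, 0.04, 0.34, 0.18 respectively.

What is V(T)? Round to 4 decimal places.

4.9476

E[T] = (0)(0.44) + (2)(0.04) + (3)(0.34) + (6)(0.18) = 2.18
E[T²] = (0)²(0.44) + (2)²(0.04) + (3)²(0.34) + (6)²(0.18) = 9.7
V(T) = E[T²] − (E[T])² = 9.7 − (2.18)² = 4.9476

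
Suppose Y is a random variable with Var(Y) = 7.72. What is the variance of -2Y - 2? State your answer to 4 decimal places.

Var(-2Y - 2) = (-2)²·Var(Y) = 4·7.72 = 30.88

30.8800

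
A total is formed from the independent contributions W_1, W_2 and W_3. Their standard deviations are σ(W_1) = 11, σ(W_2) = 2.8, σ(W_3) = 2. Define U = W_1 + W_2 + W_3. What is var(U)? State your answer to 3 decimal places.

var(W_1) = 121, var(W_2) = 7.84, var(W_3) = 4
By independence, var(U) = (1)²var(W_1) + (1)²var(W_2) + (1)²var(W_3)
= (1)²·121 + (1)²·7.84 + (1)²·4 = 132.84

132.840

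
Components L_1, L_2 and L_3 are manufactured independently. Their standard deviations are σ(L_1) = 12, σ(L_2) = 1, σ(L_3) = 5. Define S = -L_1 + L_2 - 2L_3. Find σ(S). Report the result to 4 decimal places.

V(L_1) = 144, V(L_2) = 1, V(L_3) = 25
By independence, V(S) = (-1)²V(L_1) + (1)²V(L_2) + (-2)²V(L_3)
= (-1)²·144 + (1)²·1 + (-2)²·25 = 245
σ(S) = √245 ≈ 15.6525

15.6525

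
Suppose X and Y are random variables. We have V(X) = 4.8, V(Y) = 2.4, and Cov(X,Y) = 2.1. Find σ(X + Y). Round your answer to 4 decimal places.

3.3764

V(X + Y) = (1)²·V(X) + (1)²·V(Y) + 2·(1)·(1)·Cov(X,Y)
= 1·4.8 + 1·2.4 + 2·2.1 = 11.4
σ(X + Y) = √11.4 ≈ 3.3764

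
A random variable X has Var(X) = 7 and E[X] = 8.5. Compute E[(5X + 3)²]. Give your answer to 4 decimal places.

2245.2500

E[5X + 3] = 5·8.5 + 3 = 45.5
Var(5X + 3) = (5)²·7 = 175
E[(5X + 3)²] = Var((5X + 3)) + (E[(5X + 3)])² = 175 + (45.5)² = 2245.25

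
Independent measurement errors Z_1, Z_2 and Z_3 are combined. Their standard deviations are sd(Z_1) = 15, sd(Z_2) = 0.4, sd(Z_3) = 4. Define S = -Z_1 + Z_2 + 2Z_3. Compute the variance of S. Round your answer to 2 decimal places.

289.16

Var(Z_1) = 225, Var(Z_2) = 0.16, Var(Z_3) = 16
By independence, Var(S) = (-1)²Var(Z_1) + (1)²Var(Z_2) + (2)²Var(Z_3)
= (-1)²·225 + (1)²·0.16 + (2)²·16 = 289.16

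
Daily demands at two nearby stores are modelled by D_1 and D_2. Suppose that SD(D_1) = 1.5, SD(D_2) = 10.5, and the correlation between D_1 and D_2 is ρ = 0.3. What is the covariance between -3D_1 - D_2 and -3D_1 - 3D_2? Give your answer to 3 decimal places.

V(D_1) = (1.5)² = 2.25;  V(D_2) = (10.5)² = 110.25
Cov(D_1,D_2) = ρ·SD(D_1)·SD(D_2) = 0.3·1.5·10.5 = 4.725
Cov(-3D_1 - D_2, -3D_1 - 3D_2) = (-3)(-3)V(D_1) + (-1)(-3)V(D_2) + [(-3)(-3) + (-1)(-3)]Cov(D_1,D_2)
= 9·2.25 + 3·110.25 + 12·4.725 = 407.7

407.700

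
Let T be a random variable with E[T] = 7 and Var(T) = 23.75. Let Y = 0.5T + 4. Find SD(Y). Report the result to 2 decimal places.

2.44

Var(0.5T + 4) = (0.5)²·23.75 = 5.9375
SD(Y) = √5.9375 ≈ 2.44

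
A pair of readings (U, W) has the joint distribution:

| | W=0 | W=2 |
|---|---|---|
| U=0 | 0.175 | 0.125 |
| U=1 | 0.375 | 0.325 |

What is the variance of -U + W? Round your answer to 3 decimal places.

E[U] = 0.7,  E[W] = 0.9,  E[UW] = 0.65
var(U) = 0.7 − (0.7)² = 0.21;  var(W) = 1.8 − (0.9)² = 0.99
Cov(U,W) = 0.65 − (0.7)(0.9) = 0.02
var(-U + W) = (-1)²·0.21 + (1)²·0.99 + 2·(-1)·(1)·0.02 = 1.16

1.160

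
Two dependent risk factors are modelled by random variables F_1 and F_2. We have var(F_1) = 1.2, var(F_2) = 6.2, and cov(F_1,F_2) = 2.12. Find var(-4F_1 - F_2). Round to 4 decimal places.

42.3600

var(-4F_1 - F_2) = (-4)²·var(F_1) + (-1)²·var(F_2) + 2·(-4)·(-1)·cov(F_1,F_2)
= 16·1.2 + 1·6.2 + 8·2.12 = 42.36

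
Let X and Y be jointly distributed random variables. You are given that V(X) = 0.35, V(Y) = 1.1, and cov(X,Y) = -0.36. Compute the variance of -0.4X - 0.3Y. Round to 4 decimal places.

V(-0.4X - 0.3Y) = (-0.4)²·V(X) + (-0.3)²·V(Y) + 2·(-0.4)·(-0.3)·cov(X,Y)
= 0.16·0.35 + 0.09·1.1 + 0.24·-0.36 = 0.0686

0.0686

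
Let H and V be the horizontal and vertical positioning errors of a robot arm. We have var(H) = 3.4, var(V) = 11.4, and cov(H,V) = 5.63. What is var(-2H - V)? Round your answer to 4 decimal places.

var(-2H - V) = (-2)²·var(H) + (-1)²·var(V) + 2·(-2)·(-1)·cov(H,V)
= 4·3.4 + 1·11.4 + 4·5.63 = 47.52

47.5200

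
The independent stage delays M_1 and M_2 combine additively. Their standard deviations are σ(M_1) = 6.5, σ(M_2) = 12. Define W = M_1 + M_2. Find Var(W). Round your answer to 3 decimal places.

186.250

Var(M_1) = 42.25, Var(M_2) = 144
By independence, Var(W) = (1)²Var(M_1) + (1)²Var(M_2)
= (1)²·42.25 + (1)²·144 = 186.25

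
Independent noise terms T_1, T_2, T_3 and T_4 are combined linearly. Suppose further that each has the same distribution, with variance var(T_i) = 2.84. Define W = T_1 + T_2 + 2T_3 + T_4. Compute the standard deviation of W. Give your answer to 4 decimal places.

4.4587

By independence, var(W) = (1)²var(T_1) + (1)²var(T_2) + (2)²var(T_3) + (1)²var(T_4)
= (1)²·2.84 + (1)²·2.84 + (2)²·2.84 + (1)²·2.84 = 19.88
SD(W) = √19.88 ≈ 4.4587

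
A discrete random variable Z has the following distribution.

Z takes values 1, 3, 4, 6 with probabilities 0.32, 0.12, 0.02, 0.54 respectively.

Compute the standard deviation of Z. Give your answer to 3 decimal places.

2.272

E[Z] = (1)(0.32) + (3)(0.12) + (4)(0.02) + (6)(0.54) = 4
E[Z²] = (1)²(0.32) + (3)²(0.12) + (4)²(0.02) + (6)²(0.54) = 21.16
var(Z) = E[Z²] − (E[Z])² = 21.16 − (4)² = 5.16
SD(Z) = √5.16 ≈ 2.272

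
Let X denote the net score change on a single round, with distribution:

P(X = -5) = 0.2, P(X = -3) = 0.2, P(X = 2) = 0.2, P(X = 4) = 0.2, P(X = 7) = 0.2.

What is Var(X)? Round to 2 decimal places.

19.60

E[X] = (-5)(0.2) + (-3)(0.2) + (2)(0.2) + (4)(0.2) + (7)(0.2) = 1
E[X²] = (-5)²(0.2) + (-3)²(0.2) + (2)²(0.2) + (4)²(0.2) + (7)²(0.2) = 20.6
Var(X) = E[X²] − (E[X])² = 20.6 − (1)² = 19.6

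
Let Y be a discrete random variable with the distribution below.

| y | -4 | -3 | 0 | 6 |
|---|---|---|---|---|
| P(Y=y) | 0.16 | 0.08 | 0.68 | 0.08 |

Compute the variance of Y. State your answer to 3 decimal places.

E[Y] = (-4)(0.16) + (-3)(0.08) + (0)(0.68) + (6)(0.08) = -0.4
E[Y²] = (-4)²(0.16) + (-3)²(0.08) + (0)²(0.68) + (6)²(0.08) = 6.16
Var(Y) = E[Y²] − (E[Y])² = 6.16 − (-0.4)² = 6

6.000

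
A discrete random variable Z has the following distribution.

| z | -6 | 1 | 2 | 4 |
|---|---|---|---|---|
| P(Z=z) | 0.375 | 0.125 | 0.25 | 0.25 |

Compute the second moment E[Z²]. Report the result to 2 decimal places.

E[Z²] = (-6)²(0.375) + (1)²(0.125) + (2)²(0.25) + (4)²(0.25) = 18.625

18.63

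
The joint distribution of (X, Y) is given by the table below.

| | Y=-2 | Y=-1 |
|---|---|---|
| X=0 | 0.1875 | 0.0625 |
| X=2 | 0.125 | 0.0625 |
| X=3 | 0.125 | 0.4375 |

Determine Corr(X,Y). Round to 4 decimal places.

0.4478

E[X] = 2.0625,  E[Y] = -1.4375
E[XY] = -2.6875
cov(X,Y) = E[XY] − E[X]E[Y] = -2.6875 − (2.0625)(-1.4375) = 0.27734375
Var(X) = 1.55859375,  Var(Y) = 0.24609375
ρ = 0.27734375 / √(1.55859375·0.24609375) ≈ 0.4478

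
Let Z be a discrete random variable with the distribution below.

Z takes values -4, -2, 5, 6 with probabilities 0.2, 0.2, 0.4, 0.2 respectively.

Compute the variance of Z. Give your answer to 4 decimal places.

E[Z] = (-4)(0.2) + (-2)(0.2) + (5)(0.4) + (6)(0.2) = 2
E[Z²] = (-4)²(0.2) + (-2)²(0.2) + (5)²(0.4) + (6)²(0.2) = 21.2
Var(Z) = E[Z²] − (E[Z])² = 21.2 − (2)² = 17.2

17.2000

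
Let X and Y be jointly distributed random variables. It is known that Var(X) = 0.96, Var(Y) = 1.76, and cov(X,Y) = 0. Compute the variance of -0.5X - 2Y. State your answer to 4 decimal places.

7.2800

Var(-0.5X - 2Y) = (-0.5)²·Var(X) + (-2)²·Var(Y) + 2·(-0.5)·(-2)·cov(X,Y)
= 0.25·0.96 + 4·1.76 + 2·0 = 7.28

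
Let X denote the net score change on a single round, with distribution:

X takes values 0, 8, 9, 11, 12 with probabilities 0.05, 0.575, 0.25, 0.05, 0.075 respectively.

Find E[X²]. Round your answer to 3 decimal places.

E[X²] = (0)²(0.05) + (8)²(0.575) + (9)²(0.25) + (11)²(0.05) + (12)²(0.075) = 73.9

73.900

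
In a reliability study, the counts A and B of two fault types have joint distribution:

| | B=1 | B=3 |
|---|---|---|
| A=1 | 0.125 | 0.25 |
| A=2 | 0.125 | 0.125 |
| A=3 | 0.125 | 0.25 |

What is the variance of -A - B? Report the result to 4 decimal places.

E[A] = 2,  E[B] = 2.25,  E[AB] = 4.5
Var(A) = 4.75 − (2)² = 0.75;  Var(B) = 6 − (2.25)² = 0.9375
Cov(A,B) = 4.5 − (2)(2.25) = 0
Var(-A - B) = (-1)²·0.75 + (-1)²·0.9375 + 2·(-1)·(-1)·0 = 1.6875

1.6875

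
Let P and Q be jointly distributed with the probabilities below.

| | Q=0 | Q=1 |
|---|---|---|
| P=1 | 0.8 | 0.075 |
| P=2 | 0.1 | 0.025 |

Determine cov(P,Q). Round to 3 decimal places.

E[P] = 1.125,  E[Q] = 0.1
E[PQ] = 0.125
cov(P,Q) = E[PQ] − E[P]E[Q] = 0.125 − (1.125)(0.1) = 0.0125

0.013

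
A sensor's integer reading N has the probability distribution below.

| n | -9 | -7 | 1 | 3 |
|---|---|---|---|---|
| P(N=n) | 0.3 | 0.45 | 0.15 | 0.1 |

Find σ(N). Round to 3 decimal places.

4.271

E[N] = (-9)(0.3) + (-7)(0.45) + (1)(0.15) + (3)(0.1) = -5.4
E[N²] = (-9)²(0.3) + (-7)²(0.45) + (1)²(0.15) + (3)²(0.1) = 47.4
var(N) = E[N²] − (E[N])² = 47.4 − (-5.4)² = 18.24
σ(N) = √18.24 ≈ 4.271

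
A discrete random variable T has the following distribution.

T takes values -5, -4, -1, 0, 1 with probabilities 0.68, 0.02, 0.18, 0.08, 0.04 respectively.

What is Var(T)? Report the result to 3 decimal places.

E[T] = (-5)(0.68) + (-4)(0.02) + (-1)(0.18) + (0)(0.08) + (1)(0.04) = -3.62
E[T²] = (-5)²(0.68) + (-4)²(0.02) + (-1)²(0.18) + (0)²(0.08) + (1)²(0.04) = 17.54
Var(T) = E[T²] − (E[T])² = 17.54 − (-3.62)² = 4.4356

4.436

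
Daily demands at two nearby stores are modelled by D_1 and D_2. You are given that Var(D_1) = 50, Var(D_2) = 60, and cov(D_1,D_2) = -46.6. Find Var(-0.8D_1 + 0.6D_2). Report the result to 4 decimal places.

98.3360

Var(-0.8D_1 + 0.6D_2) = (-0.8)²·Var(D_1) + (0.6)²·Var(D_2) + 2·(-0.8)·(0.6)·cov(D_1,D_2)
= 0.64·50 + 0.36·60 + -0.96·-46.6 = 98.336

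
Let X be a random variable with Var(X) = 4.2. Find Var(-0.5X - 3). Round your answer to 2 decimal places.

Var(-0.5X - 3) = (-0.5)²·Var(X) = 0.25·4.2 = 1.05

1.05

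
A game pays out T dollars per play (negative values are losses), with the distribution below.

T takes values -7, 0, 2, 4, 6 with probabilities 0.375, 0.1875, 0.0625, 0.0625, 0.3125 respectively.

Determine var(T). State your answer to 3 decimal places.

30.734

E[T] = (-7)(0.375) + (0)(0.1875) + (2)(0.0625) + (4)(0.0625) + (6)(0.3125) = -0.375
E[T²] = (-7)²(0.375) + (0)²(0.1875) + (2)²(0.0625) + (4)²(0.0625) + (6)²(0.3125) = 30.875
var(T) = E[T²] − (E[T])² = 30.875 − (-0.375)² = 30.734375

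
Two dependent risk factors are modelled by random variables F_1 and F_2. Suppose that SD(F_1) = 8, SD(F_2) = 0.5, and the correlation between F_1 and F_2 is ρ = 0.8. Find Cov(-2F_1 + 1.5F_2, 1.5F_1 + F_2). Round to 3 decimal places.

Var(F_1) = (8)² = 64;  Var(F_2) = (0.5)² = 0.25
Cov(F_1,F_2) = ρ·SD(F_1)·SD(F_2) = 0.8·8·0.5 = 3.2
Cov(-2F_1 + 1.5F_2, 1.5F_1 + F_2) = (-2)(1.5)Var(F_1) + (1.5)(1)Var(F_2) + [(-2)(1) + (1.5)(1.5)]Cov(F_1,F_2)
= -3·64 + 1.5·0.25 + 0.25·3.2 = -190.825

-190.825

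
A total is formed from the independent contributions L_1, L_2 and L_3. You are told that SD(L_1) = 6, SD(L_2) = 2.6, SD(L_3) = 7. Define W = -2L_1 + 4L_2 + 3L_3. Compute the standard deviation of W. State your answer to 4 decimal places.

Var(L_1) = 36, Var(L_2) = 6.76, Var(L_3) = 49
By independence, Var(W) = (-2)²Var(L_1) + (4)²Var(L_2) + (3)²Var(L_3)
= (-2)²·36 + (4)²·6.76 + (3)²·49 = 693.16
SD(W) = √693.16 ≈ 26.3279

26.3279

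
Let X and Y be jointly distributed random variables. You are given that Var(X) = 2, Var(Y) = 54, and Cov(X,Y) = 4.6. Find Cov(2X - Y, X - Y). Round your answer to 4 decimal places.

44.2000

Cov(2X - Y, X - Y) = (2)(1)Var(X) + (-1)(-1)Var(Y) + [(2)(-1) + (-1)(1)]Cov(X,Y)
= 2·2 + 1·54 + -3·4.6 = 44.2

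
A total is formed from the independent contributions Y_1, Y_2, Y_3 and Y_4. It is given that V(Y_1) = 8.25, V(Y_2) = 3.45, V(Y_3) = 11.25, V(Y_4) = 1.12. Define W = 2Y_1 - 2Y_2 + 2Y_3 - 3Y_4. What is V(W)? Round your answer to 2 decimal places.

101.88

By independence, V(W) = (2)²V(Y_1) + (-2)²V(Y_2) + (2)²V(Y_3) + (-3)²V(Y_4)
= (2)²·8.25 + (-2)²·3.45 + (2)²·11.25 + (-3)²·1.12 = 101.88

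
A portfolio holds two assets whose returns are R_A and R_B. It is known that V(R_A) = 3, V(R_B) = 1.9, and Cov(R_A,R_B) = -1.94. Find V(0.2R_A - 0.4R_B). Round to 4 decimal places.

V(0.2R_A - 0.4R_B) = (0.2)²·V(R_A) + (-0.4)²·V(R_B) + 2·(0.2)·(-0.4)·Cov(R_A,R_B)
= 0.04·3 + 0.16·1.9 + -0.16·-1.94 = 0.7344

0.7344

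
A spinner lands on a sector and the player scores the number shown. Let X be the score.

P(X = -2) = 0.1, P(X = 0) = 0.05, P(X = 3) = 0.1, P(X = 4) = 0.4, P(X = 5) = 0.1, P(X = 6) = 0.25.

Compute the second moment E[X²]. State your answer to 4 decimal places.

E[X²] = (-2)²(0.1) + (0)²(0.05) + (3)²(0.1) + (4)²(0.4) + (5)²(0.1) + (6)²(0.25) = 19.2

19.2000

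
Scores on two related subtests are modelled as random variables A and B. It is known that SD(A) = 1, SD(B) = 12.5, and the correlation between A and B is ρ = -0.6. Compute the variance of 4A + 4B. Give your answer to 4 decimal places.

2276.0000

Var(A) = (1)² = 1;  Var(B) = (12.5)² = 156.25
Cov(A,B) = ρ·SD(A)·SD(B) = -0.6·1·12.5 = -7.5
Var(4A + 4B) = (4)²·Var(A) + (4)²·Var(B) + 2·(4)·(4)·Cov(A,B)
= 16·1 + 16·156.25 + 32·-7.5 = 2276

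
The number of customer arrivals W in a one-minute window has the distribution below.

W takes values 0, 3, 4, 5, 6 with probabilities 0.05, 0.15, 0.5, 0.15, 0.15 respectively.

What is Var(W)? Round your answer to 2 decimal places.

1.69

E[W] = (0)(0.05) + (3)(0.15) + (4)(0.5) + (5)(0.15) + (6)(0.15) = 4.1
E[W²] = (0)²(0.05) + (3)²(0.15) + (4)²(0.5) + (5)²(0.15) + (6)²(0.15) = 18.5
Var(W) = E[W²] − (E[W])² = 18.5 − (4.1)² = 1.69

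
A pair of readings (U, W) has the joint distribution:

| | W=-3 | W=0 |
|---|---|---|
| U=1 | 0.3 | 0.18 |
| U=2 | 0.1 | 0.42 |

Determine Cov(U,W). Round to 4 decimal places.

0.3240

E[U] = 1.52,  E[W] = -1.2
E[UW] = -1.5
Cov(U,W) = E[UW] − E[U]E[W] = -1.5 − (1.52)(-1.2) = 0.324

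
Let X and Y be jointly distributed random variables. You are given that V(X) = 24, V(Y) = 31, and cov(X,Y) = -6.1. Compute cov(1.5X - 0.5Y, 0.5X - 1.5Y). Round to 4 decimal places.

56.5000

cov(1.5X - 0.5Y, 0.5X - 1.5Y) = (1.5)(0.5)V(X) + (-0.5)(-1.5)V(Y) + [(1.5)(-1.5) + (-0.5)(0.5)]cov(X,Y)
= 0.75·24 + 0.75·31 + -2.5·-6.1 = 56.5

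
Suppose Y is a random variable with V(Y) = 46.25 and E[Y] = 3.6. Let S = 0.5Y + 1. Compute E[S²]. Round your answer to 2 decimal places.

19.40

E[0.5Y + 1] = 0.5·3.6 + 1 = 2.8
V(0.5Y + 1) = (0.5)²·46.25 = 11.5625
E[S²] = V(S) + (E[S])² = 11.5625 + (2.8)² = 19.4025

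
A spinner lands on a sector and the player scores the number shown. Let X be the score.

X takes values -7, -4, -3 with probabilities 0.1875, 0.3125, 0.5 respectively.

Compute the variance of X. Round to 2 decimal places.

2.18

E[X] = (-7)(0.1875) + (-4)(0.3125) + (-3)(0.5) = -4.0625
E[X²] = (-7)²(0.1875) + (-4)²(0.3125) + (-3)²(0.5) = 18.6875
Var(X) = E[X²] − (E[X])² = 18.6875 − (-4.0625)² = 2.18359375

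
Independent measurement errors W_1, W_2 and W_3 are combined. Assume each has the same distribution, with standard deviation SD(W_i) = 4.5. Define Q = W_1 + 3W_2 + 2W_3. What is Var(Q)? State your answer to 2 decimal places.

283.50

Var(W_i) = (4.5)² = 20.25
By independence, Var(Q) = (1)²Var(W_1) + (3)²Var(W_2) + (2)²Var(W_3)
= (1)²·20.25 + (3)²·20.25 + (2)²·20.25 = 283.5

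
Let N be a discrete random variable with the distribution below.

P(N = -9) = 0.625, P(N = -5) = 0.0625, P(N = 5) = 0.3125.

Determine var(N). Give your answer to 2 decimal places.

E[N] = (-9)(0.625) + (-5)(0.0625) + (5)(0.3125) = -4.375
E[N²] = (-9)²(0.625) + (-5)²(0.0625) + (5)²(0.3125) = 60
var(N) = E[N²] − (E[N])² = 60 − (-4.375)² = 40.859375

40.86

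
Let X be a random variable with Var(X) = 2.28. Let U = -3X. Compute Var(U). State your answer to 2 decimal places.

Var(-3X) = (-3)²·Var(X) = 9·2.28 = 20.52

20.52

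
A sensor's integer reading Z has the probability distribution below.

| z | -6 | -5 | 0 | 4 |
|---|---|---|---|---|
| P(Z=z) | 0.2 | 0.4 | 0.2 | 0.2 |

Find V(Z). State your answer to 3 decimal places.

14.640

E[Z] = (-6)(0.2) + (-5)(0.4) + (0)(0.2) + (4)(0.2) = -2.4
E[Z²] = (-6)²(0.2) + (-5)²(0.4) + (0)²(0.2) + (4)²(0.2) = 20.4
V(Z) = E[Z²] − (E[Z])² = 20.4 − (-2.4)² = 14.64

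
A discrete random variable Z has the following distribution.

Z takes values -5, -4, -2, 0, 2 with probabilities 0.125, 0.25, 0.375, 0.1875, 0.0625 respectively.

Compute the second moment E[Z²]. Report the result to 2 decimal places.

8.88

E[Z²] = (-5)²(0.125) + (-4)²(0.25) + (-2)²(0.375) + (0)²(0.1875) + (2)²(0.0625) = 8.875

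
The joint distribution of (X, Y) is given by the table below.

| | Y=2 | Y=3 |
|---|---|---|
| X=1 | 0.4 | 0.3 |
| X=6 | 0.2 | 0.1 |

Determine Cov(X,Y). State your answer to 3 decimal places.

-0.100

E[X] = 2.5,  E[Y] = 2.4
E[XY] = 5.9
Cov(X,Y) = E[XY] − E[X]E[Y] = 5.9 − (2.5)(2.4) = -0.1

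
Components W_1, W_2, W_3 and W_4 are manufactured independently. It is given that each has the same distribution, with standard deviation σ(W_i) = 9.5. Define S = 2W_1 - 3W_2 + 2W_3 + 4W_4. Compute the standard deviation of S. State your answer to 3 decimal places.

54.573

var(W_i) = (9.5)² = 90.25
By independence, var(S) = (2)²var(W_1) + (-3)²var(W_2) + (2)²var(W_3) + (4)²var(W_4)
= (2)²·90.25 + (-3)²·90.25 + (2)²·90.25 + (4)²·90.25 = 2978.25
σ(S) = √2978.25 ≈ 54.573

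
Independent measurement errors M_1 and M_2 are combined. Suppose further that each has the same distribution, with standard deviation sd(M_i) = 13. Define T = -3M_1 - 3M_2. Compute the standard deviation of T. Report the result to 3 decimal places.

Var(M_i) = (13)² = 169
By independence, Var(T) = (-3)²Var(M_1) + (-3)²Var(M_2)
= (-3)²·169 + (-3)²·169 = 3042
sd(T) = √3042 ≈ 55.154

55.154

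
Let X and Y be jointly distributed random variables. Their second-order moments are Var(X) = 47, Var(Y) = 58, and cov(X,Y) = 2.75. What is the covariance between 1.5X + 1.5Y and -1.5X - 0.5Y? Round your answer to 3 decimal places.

-157.500

cov(1.5X + 1.5Y, -1.5X - 0.5Y) = (1.5)(-1.5)Var(X) + (1.5)(-0.5)Var(Y) + [(1.5)(-0.5) + (1.5)(-1.5)]cov(X,Y)
= -2.25·47 + -0.75·58 + -3·2.75 = -157.5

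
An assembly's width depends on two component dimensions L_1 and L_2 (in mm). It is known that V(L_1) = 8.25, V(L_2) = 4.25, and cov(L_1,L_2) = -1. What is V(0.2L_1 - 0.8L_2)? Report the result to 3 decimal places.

V(0.2L_1 - 0.8L_2) = (0.2)²·V(L_1) + (-0.8)²·V(L_2) + 2·(0.2)·(-0.8)·cov(L_1,L_2)
= 0.04·8.25 + 0.64·4.25 + -0.32·-1 = 3.37

3.370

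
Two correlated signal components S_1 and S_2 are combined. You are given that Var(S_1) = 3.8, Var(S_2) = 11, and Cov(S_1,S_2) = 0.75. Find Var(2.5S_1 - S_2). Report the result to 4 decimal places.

Var(2.5S_1 - S_2) = (2.5)²·Var(S_1) + (-1)²·Var(S_2) + 2·(2.5)·(-1)·Cov(S_1,S_2)
= 6.25·3.8 + 1·11 + -5·0.75 = 31

31.0000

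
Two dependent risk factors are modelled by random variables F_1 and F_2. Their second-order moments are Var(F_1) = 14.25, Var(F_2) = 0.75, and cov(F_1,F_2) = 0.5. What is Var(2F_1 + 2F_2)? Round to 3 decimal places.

Var(2F_1 + 2F_2) = (2)²·Var(F_1) + (2)²·Var(F_2) + 2·(2)·(2)·cov(F_1,F_2)
= 4·14.25 + 4·0.75 + 8·0.5 = 64

64.000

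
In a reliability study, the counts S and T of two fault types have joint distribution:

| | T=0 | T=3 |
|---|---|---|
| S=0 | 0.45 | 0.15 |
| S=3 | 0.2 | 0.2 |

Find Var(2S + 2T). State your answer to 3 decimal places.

21.150

E[S] = 1.2,  E[T] = 1.05,  E[ST] = 1.8
Var(S) = 3.6 − (1.2)² = 2.16;  Var(T) = 3.15 − (1.05)² = 2.0475
cov(S,T) = 1.8 − (1.2)(1.05) = 0.54
Var(2S + 2T) = (2)²·2.16 + (2)²·2.0475 + 2·(2)·(2)·0.54 = 21.15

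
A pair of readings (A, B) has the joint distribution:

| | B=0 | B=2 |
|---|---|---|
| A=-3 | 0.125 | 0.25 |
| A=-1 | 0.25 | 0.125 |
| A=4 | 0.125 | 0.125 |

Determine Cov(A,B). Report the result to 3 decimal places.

-0.250

E[A] = -0.5,  E[B] = 1
E[AB] = -0.75
Cov(A,B) = E[AB] − E[A]E[B] = -0.75 − (-0.5)(1) = -0.25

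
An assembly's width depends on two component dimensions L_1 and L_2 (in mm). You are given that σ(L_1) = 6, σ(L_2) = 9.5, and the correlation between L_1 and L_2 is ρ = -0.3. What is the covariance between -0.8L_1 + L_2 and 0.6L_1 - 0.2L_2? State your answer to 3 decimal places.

V(L_1) = (6)² = 36;  V(L_2) = (9.5)² = 90.25
cov(L_1,L_2) = ρ·σ(L_1)·σ(L_2) = -0.3·6·9.5 = -17.1
cov(-0.8L_1 + L_2, 0.6L_1 - 0.2L_2) = (-0.8)(0.6)V(L_1) + (1)(-0.2)V(L_2) + [(-0.8)(-0.2) + (1)(0.6)]cov(L_1,L_2)
= -0.48·36 + -0.2·90.25 + 0.76·-17.1 = -48.326

-48.326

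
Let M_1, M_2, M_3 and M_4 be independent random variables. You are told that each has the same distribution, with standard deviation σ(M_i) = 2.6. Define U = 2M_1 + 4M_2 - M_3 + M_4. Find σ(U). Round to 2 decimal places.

V(M_i) = (2.6)² = 6.76
By independence, V(U) = (2)²V(M_1) + (4)²V(M_2) + (-1)²V(M_3) + (1)²V(M_4)
= (2)²·6.76 + (4)²·6.76 + (-1)²·6.76 + (1)²·6.76 = 148.72
σ(U) = √148.72 ≈ 12.20

12.20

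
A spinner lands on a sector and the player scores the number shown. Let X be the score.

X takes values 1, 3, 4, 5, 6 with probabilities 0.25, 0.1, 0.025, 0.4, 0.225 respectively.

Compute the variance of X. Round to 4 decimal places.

3.6500

E[X] = (1)(0.25) + (3)(0.1) + (4)(0.025) + (5)(0.4) + (6)(0.225) = 4
E[X²] = (1)²(0.25) + (3)²(0.1) + (4)²(0.025) + (5)²(0.4) + (6)²(0.225) = 19.65
var(X) = E[X²] − (E[X])² = 19.65 − (4)² = 3.65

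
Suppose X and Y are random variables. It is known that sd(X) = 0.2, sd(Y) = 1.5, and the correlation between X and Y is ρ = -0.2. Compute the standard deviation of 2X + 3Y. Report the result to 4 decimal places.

Var(X) = (0.2)² = 0.04;  Var(Y) = (1.5)² = 2.25
Cov(X,Y) = ρ·sd(X)·sd(Y) = -0.2·0.2·1.5 = -0.06
Var(2X + 3Y) = (2)²·Var(X) + (3)²·Var(Y) + 2·(2)·(3)·Cov(X,Y)
= 4·0.04 + 9·2.25 + 12·-0.06 = 19.69
sd(2X + 3Y) = √19.69 ≈ 4.4373

4.4373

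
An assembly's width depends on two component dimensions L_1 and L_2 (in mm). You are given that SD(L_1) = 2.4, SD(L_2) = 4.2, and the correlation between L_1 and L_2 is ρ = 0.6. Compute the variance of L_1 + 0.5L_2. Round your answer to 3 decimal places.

16.218

var(L_1) = (2.4)² = 5.76;  var(L_2) = (4.2)² = 17.64
Cov(L_1,L_2) = ρ·SD(L_1)·SD(L_2) = 0.6·2.4·4.2 = 6.048
var(L_1 + 0.5L_2) = (1)²·var(L_1) + (0.5)²·var(L_2) + 2·(1)·(0.5)·Cov(L_1,L_2)
= 1·5.76 + 0.25·17.64 + 1·6.048 = 16.218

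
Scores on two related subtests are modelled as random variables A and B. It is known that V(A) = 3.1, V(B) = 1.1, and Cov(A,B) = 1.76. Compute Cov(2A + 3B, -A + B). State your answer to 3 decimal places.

Cov(2A + 3B, -A + B) = (2)(-1)V(A) + (3)(1)V(B) + [(2)(1) + (3)(-1)]Cov(A,B)
= -2·3.1 + 3·1.1 + -1·1.76 = -4.66

-4.660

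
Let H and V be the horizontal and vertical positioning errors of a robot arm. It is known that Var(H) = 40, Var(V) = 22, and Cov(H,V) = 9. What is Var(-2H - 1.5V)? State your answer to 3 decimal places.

Var(-2H - 1.5V) = (-2)²·Var(H) + (-1.5)²·Var(V) + 2·(-2)·(-1.5)·Cov(H,V)
= 4·40 + 2.25·22 + 6·9 = 263.5

263.500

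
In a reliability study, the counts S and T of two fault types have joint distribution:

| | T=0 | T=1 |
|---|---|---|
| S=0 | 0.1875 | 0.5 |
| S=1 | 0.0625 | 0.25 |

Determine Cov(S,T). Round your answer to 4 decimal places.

E[S] = 0.3125,  E[T] = 0.75
E[ST] = 0.25
Cov(S,T) = E[ST] − E[S]E[T] = 0.25 − (0.3125)(0.75) = 0.015625

0.0156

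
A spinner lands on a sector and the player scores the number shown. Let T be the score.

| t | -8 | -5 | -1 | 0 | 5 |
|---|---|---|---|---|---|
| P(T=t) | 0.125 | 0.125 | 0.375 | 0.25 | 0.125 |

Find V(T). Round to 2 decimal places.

E[T] = (-8)(0.125) + (-5)(0.125) + (-1)(0.375) + (0)(0.25) + (5)(0.125) = -1.375
E[T²] = (-8)²(0.125) + (-5)²(0.125) + (-1)²(0.375) + (0)²(0.25) + (5)²(0.125) = 14.625
V(T) = E[T²] − (E[T])² = 14.625 − (-1.375)² = 12.734375

12.73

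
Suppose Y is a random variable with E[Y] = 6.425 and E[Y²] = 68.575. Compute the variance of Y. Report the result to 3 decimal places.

27.294

var(Y) = 68.575 − (6.425)² = 27.294375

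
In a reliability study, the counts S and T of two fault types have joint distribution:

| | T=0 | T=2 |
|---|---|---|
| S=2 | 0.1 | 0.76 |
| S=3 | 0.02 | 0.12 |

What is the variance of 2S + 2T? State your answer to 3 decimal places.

2.120

E[S] = 2.14,  E[T] = 1.76,  E[ST] = 3.76
Var(S) = 4.7 − (2.14)² = 0.1204;  Var(T) = 3.52 − (1.76)² = 0.4224
Cov(S,T) = 3.76 − (2.14)(1.76) = -0.0064
Var(2S + 2T) = (2)²·0.1204 + (2)²·0.4224 + 2·(2)·(2)·-0.0064 = 2.12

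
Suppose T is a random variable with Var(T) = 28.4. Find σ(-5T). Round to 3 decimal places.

Var(-5T) = (-5)²·28.4 = 710
σ(-5T) = √710 ≈ 26.646

26.646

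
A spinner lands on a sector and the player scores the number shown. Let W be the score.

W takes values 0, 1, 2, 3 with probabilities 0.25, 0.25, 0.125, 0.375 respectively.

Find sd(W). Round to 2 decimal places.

1.22

E[W] = (0)(0.25) + (1)(0.25) + (2)(0.125) + (3)(0.375) = 1.625
E[W²] = (0)²(0.25) + (1)²(0.25) + (2)²(0.125) + (3)²(0.375) = 4.125
Var(W) = E[W²] − (E[W])² = 4.125 − (1.625)² = 1.484375
sd(W) = √1.484375 ≈ 1.22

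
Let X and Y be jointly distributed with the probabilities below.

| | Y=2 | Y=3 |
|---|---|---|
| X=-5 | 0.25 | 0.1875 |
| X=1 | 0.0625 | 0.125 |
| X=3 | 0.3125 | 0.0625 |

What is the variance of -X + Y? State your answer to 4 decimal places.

14.5625

E[X] = -0.875,  E[Y] = 2.375,  E[XY] = -2.375
Var(X) = 14.5 − (-0.875)² = 13.734375;  Var(Y) = 5.875 − (2.375)² = 0.234375
cov(X,Y) = -2.375 − (-0.875)(2.375) = -0.296875
Var(-X + Y) = (-1)²·13.734375 + (1)²·0.234375 + 2·(-1)·(1)·-0.296875 = 14.5625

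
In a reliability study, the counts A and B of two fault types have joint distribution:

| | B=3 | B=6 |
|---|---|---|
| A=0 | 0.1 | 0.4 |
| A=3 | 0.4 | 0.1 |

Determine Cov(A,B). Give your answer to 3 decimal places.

E[A] = 1.5,  E[B] = 4.5
E[AB] = 5.4
Cov(A,B) = E[AB] − E[A]E[B] = 5.4 − (1.5)(4.5) = -1.35

-1.350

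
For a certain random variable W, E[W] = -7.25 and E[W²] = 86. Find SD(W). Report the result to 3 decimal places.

5.783

Var(W) = 86 − (-7.25)² = 33.4375
SD(W) = √33.4375 ≈ 5.783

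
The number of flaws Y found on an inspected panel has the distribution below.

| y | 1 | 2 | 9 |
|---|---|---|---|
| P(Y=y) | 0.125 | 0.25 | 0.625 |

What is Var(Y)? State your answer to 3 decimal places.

E[Y] = (1)(0.125) + (2)(0.25) + (9)(0.625) = 6.25
E[Y²] = (1)²(0.125) + (2)²(0.25) + (9)²(0.625) = 51.75
Var(Y) = E[Y²] − (E[Y])² = 51.75 − (6.25)² = 12.6875

12.688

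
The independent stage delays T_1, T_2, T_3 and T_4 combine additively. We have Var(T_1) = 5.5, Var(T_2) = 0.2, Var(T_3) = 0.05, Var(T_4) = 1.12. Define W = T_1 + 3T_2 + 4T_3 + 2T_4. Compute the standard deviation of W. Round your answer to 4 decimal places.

3.5468

By independence, Var(W) = (1)²Var(T_1) + (3)²Var(T_2) + (4)²Var(T_3) + (2)²Var(T_4)
= (1)²·5.5 + (3)²·0.2 + (4)²·0.05 + (2)²·1.12 = 12.58
SD(W) = √12.58 ≈ 3.5468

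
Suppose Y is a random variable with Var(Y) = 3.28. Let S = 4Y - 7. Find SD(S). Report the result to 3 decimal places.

Var(4Y - 7) = (4)²·3.28 = 52.48
SD(S) = √52.48 ≈ 7.244

7.244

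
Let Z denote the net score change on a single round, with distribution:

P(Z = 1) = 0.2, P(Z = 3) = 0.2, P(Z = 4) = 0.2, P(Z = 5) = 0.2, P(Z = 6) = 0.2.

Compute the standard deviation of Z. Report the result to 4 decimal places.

1.7205

E[Z] = (1)(0.2) + (3)(0.2) + (4)(0.2) + (5)(0.2) + (6)(0.2) = 3.8
E[Z²] = (1)²(0.2) + (3)²(0.2) + (4)²(0.2) + (5)²(0.2) + (6)²(0.2) = 17.4
var(Z) = E[Z²] − (E[Z])² = 17.4 − (3.8)² = 2.96
sd(Z) = √2.96 ≈ 1.7205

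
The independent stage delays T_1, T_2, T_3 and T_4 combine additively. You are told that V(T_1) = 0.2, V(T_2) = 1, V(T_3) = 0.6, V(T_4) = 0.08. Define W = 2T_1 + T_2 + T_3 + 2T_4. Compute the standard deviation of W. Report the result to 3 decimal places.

By independence, V(W) = (2)²V(T_1) + (1)²V(T_2) + (1)²V(T_3) + (2)²V(T_4)
= (2)²·0.2 + (1)²·1 + (1)²·0.6 + (2)²·0.08 = 2.72
SD(W) = √2.72 ≈ 1.649

1.649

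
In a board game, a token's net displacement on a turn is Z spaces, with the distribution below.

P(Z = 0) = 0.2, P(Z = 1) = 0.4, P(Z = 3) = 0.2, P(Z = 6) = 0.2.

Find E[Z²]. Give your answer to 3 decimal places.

E[Z²] = (0)²(0.2) + (1)²(0.4) + (3)²(0.2) + (6)²(0.2) = 9.4

9.400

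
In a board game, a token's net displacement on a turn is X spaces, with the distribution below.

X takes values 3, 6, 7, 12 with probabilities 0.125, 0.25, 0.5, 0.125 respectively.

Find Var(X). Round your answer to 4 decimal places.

5.3594

E[X] = (3)(0.125) + (6)(0.25) + (7)(0.5) + (12)(0.125) = 6.875
E[X²] = (3)²(0.125) + (6)²(0.25) + (7)²(0.5) + (12)²(0.125) = 52.625
Var(X) = E[X²] − (E[X])² = 52.625 − (6.875)² = 5.359375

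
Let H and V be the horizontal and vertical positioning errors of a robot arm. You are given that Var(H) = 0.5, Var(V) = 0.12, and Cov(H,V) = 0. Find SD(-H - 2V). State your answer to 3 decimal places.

0.990

Var(-H - 2V) = (-1)²·Var(H) + (-2)²·Var(V) + 2·(-1)·(-2)·Cov(H,V)
= 1·0.5 + 4·0.12 + 4·0 = 0.98
SD(-H - 2V) = √0.98 ≈ 0.990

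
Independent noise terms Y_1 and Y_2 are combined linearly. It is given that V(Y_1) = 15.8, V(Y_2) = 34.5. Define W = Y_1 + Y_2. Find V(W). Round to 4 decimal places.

50.3000

By independence, V(W) = (1)²V(Y_1) + (1)²V(Y_2)
= (1)²·15.8 + (1)²·34.5 = 50.3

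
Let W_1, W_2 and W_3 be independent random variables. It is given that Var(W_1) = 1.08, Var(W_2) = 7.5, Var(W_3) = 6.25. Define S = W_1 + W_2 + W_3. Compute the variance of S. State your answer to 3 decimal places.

14.830

By independence, Var(S) = (1)²Var(W_1) + (1)²Var(W_2) + (1)²Var(W_3)
= (1)²·1.08 + (1)²·7.5 + (1)²·6.25 = 14.83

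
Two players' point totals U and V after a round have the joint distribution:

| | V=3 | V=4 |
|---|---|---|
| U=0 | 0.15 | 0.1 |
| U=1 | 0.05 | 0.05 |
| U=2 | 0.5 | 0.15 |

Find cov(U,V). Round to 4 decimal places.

E[U] = 1.4,  E[V] = 3.3
E[UV] = 4.55
cov(U,V) = E[UV] − E[U]E[V] = 4.55 − (1.4)(3.3) = -0.07

-0.0700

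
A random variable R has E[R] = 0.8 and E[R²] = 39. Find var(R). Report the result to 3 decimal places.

38.360

var(R) = 39 − (0.8)² = 38.36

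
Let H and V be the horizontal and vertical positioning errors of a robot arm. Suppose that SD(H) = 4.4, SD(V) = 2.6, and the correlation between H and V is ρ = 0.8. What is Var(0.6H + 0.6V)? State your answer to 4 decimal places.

15.9926

Var(H) = (4.4)² = 19.36;  Var(V) = (2.6)² = 6.76
cov(H,V) = ρ·SD(H)·SD(V) = 0.8·4.4·2.6 = 9.152
Var(0.6H + 0.6V) = (0.6)²·Var(H) + (0.6)²·Var(V) + 2·(0.6)·(0.6)·cov(H,V)
= 0.36·19.36 + 0.36·6.76 + 0.72·9.152 = 15.99264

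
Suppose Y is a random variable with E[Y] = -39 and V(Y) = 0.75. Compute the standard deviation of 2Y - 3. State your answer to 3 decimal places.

V(2Y - 3) = (2)²·0.75 = 3
SD(2Y - 3) = √3 ≈ 1.732

1.732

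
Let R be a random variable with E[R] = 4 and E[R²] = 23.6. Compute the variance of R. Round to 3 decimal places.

var(R) = 23.6 − (4)² = 7.6

7.600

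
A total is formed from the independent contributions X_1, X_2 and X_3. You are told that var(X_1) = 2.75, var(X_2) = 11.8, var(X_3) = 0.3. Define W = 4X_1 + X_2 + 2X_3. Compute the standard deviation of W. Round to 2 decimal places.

By independence, var(W) = (4)²var(X_1) + (1)²var(X_2) + (2)²var(X_3)
= (4)²·2.75 + (1)²·11.8 + (2)²·0.3 = 57
σ(W) = √57 ≈ 7.55

7.55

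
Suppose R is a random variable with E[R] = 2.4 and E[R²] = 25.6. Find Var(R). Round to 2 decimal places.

19.84

Var(R) = 25.6 − (2.4)² = 19.84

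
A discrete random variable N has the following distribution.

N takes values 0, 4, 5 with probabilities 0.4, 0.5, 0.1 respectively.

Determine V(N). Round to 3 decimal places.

E[N] = (0)(0.4) + (4)(0.5) + (5)(0.1) = 2.5
E[N²] = (0)²(0.4) + (4)²(0.5) + (5)²(0.1) = 10.5
V(N) = E[N²] − (E[N])² = 10.5 − (2.5)² = 4.25

4.250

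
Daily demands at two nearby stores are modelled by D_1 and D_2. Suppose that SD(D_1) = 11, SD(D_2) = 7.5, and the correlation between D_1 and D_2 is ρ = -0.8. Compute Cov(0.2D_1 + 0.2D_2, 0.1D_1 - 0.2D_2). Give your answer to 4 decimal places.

Var(D_1) = (11)² = 121;  Var(D_2) = (7.5)² = 56.25
Cov(D_1,D_2) = ρ·SD(D_1)·SD(D_2) = -0.8·11·7.5 = -66
Cov(0.2D_1 + 0.2D_2, 0.1D_1 - 0.2D_2) = (0.2)(0.1)Var(D_1) + (0.2)(-0.2)Var(D_2) + [(0.2)(-0.2) + (0.2)(0.1)]Cov(D_1,D_2)
= 0.02·121 + -0.04·56.25 + -0.02·-66 = 1.49

1.4900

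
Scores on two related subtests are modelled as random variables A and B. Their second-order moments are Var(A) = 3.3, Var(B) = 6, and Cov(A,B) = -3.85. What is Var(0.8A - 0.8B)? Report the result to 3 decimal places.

Var(0.8A - 0.8B) = (0.8)²·Var(A) + (-0.8)²·Var(B) + 2·(0.8)·(-0.8)·Cov(A,B)
= 0.64·3.3 + 0.64·6 + -1.28·-3.85 = 10.88

10.880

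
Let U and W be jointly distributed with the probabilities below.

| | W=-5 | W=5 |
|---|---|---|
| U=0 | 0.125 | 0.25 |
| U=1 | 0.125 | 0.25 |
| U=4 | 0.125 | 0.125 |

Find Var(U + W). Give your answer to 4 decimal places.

E[U] = 1.375,  E[W] = 1.25,  E[UW] = 0.625
Var(U) = 4.375 − (1.375)² = 2.484375;  Var(W) = 25 − (1.25)² = 23.4375
Cov(U,W) = 0.625 − (1.375)(1.25) = -1.09375
Var(U + W) = (1)²·2.484375 + (1)²·23.4375 + 2·(1)·(1)·-1.09375 = 23.734375

23.7344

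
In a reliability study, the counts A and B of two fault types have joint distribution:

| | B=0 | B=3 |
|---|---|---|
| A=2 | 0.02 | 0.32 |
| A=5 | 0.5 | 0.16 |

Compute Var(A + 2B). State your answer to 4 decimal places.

5.3604

E[A] = 3.98,  E[B] = 1.44,  E[AB] = 4.32
Var(A) = 17.86 − (3.98)² = 2.0196;  Var(B) = 4.32 − (1.44)² = 2.2464
Cov(A,B) = 4.32 − (3.98)(1.44) = -1.4112
Var(A + 2B) = (1)²·2.0196 + (2)²·2.2464 + 2·(1)·(2)·-1.4112 = 5.3604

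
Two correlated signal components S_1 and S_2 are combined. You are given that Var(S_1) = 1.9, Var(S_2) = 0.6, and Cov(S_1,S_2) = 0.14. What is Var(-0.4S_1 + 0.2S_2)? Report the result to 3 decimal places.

Var(-0.4S_1 + 0.2S_2) = (-0.4)²·Var(S_1) + (0.2)²·Var(S_2) + 2·(-0.4)·(0.2)·Cov(S_1,S_2)
= 0.16·1.9 + 0.04·0.6 + -0.16·0.14 = 0.3056

0.306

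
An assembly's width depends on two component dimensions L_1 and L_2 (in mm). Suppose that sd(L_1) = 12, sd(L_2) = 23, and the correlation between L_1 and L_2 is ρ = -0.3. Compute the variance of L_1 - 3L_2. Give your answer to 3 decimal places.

V(L_1) = (12)² = 144;  V(L_2) = (23)² = 529
Cov(L_1,L_2) = ρ·sd(L_1)·sd(L_2) = -0.3·12·23 = -82.8
V(L_1 - 3L_2) = (1)²·V(L_1) + (-3)²·V(L_2) + 2·(1)·(-3)·Cov(L_1,L_2)
= 1·144 + 9·529 + -6·-82.8 = 5401.8

5401.800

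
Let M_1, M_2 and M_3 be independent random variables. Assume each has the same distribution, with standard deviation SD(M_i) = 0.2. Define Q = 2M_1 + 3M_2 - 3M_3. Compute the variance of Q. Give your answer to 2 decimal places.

var(M_i) = (0.2)² = 0.04
By independence, var(Q) = (2)²var(M_1) + (3)²var(M_2) + (-3)²var(M_3)
= (2)²·0.04 + (3)²·0.04 + (-3)²·0.04 = 0.88

0.88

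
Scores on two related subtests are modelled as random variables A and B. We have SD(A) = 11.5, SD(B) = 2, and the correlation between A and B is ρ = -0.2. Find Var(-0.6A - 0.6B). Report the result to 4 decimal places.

Var(A) = (11.5)² = 132.25;  Var(B) = (2)² = 4
cov(A,B) = ρ·SD(A)·SD(B) = -0.2·11.5·2 = -4.6
Var(-0.6A - 0.6B) = (-0.6)²·Var(A) + (-0.6)²·Var(B) + 2·(-0.6)·(-0.6)·cov(A,B)
= 0.36·132.25 + 0.36·4 + 0.72·-4.6 = 45.738

45.7380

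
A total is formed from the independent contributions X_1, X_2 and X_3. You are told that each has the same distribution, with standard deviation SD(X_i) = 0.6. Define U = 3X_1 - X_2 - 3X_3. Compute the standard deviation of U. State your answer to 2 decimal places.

2.62

Var(X_i) = (0.6)² = 0.36
By independence, Var(U) = (3)²Var(X_1) + (-1)²Var(X_2) + (-3)²Var(X_3)
= (3)²·0.36 + (-1)²·0.36 + (-3)²·0.36 = 6.84
SD(U) = √6.84 ≈ 2.62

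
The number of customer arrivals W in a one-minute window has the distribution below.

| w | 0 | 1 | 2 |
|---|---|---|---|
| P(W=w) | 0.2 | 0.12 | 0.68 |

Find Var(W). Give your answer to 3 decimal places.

0.650

E[W] = (0)(0.2) + (1)(0.12) + (2)(0.68) = 1.48
E[W²] = (0)²(0.2) + (1)²(0.12) + (2)²(0.68) = 2.84
Var(W) = E[W²] − (E[W])² = 2.84 − (1.48)² = 0.6496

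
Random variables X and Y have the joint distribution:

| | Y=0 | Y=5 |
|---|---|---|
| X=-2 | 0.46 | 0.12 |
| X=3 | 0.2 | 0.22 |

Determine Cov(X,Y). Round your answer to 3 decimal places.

E[X] = 0.1,  E[Y] = 1.7
E[XY] = 2.1
Cov(X,Y) = E[XY] − E[X]E[Y] = 2.1 − (0.1)(1.7) = 1.93

1.930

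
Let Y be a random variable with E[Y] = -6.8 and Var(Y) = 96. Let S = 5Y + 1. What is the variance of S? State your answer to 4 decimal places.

2400.0000

Var(5Y + 1) = (5)²·Var(Y) = 25·96 = 2400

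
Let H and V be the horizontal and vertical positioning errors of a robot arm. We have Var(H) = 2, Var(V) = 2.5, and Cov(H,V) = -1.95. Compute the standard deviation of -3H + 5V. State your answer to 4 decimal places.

11.7898

Var(-3H + 5V) = (-3)²·Var(H) + (5)²·Var(V) + 2·(-3)·(5)·Cov(H,V)
= 9·2 + 25·2.5 + -30·-1.95 = 139
SD(-3H + 5V) = √139 ≈ 11.7898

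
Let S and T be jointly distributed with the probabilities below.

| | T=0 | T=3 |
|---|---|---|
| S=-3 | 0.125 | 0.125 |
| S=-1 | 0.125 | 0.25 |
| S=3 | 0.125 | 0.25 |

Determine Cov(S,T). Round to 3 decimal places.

E[S] = 0,  E[T] = 1.875
E[ST] = 0.375
Cov(S,T) = E[ST] − E[S]E[T] = 0.375 − (0)(1.875) = 0.375

0.375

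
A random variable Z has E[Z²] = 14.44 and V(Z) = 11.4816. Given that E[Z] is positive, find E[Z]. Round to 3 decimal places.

1.720

(E[Z])² = E[Z²] − V(Z) = 14.44 − 11.4816 = 2.9584
E[Z] = √2.9584 = 1.72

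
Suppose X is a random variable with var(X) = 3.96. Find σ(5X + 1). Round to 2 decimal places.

9.95

var(5X + 1) = (5)²·3.96 = 99
σ(5X + 1) = √99 ≈ 9.95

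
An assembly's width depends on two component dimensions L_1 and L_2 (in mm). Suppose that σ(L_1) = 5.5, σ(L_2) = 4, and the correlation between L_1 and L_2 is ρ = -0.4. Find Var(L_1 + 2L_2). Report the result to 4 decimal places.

59.0500

Var(L_1) = (5.5)² = 30.25;  Var(L_2) = (4)² = 16
Cov(L_1,L_2) = ρ·σ(L_1)·σ(L_2) = -0.4·5.5·4 = -8.8
Var(L_1 + 2L_2) = (1)²·Var(L_1) + (2)²·Var(L_2) + 2·(1)·(2)·Cov(L_1,L_2)
= 1·30.25 + 4·16 + 4·-8.8 = 59.05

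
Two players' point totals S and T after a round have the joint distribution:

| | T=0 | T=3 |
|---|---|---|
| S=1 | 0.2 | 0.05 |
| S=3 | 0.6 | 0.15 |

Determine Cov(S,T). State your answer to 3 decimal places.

E[S] = 2.5,  E[T] = 0.6
E[ST] = 1.5
Cov(S,T) = E[ST] − E[S]E[T] = 1.5 − (2.5)(0.6) = 0

0.000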